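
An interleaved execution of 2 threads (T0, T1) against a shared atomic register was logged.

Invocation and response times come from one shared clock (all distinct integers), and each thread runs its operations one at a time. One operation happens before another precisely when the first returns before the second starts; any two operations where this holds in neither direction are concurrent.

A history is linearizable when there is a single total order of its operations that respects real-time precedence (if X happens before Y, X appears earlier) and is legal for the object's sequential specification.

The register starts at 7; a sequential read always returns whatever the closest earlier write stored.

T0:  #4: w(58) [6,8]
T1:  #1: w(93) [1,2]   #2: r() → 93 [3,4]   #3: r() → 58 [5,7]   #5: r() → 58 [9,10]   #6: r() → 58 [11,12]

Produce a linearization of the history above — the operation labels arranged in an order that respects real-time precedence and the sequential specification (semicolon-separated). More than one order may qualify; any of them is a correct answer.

step 1: #1 w(93) — value 93
step 2: #2 r() → 93 — value 93
step 3: #4 w(58) — value 58
step 4: #3 r() → 58 — value 58
step 5: #5 r() → 58 — value 58
step 6: #6 r() → 58 — value 58

#1; #2; #4; #3; #5; #6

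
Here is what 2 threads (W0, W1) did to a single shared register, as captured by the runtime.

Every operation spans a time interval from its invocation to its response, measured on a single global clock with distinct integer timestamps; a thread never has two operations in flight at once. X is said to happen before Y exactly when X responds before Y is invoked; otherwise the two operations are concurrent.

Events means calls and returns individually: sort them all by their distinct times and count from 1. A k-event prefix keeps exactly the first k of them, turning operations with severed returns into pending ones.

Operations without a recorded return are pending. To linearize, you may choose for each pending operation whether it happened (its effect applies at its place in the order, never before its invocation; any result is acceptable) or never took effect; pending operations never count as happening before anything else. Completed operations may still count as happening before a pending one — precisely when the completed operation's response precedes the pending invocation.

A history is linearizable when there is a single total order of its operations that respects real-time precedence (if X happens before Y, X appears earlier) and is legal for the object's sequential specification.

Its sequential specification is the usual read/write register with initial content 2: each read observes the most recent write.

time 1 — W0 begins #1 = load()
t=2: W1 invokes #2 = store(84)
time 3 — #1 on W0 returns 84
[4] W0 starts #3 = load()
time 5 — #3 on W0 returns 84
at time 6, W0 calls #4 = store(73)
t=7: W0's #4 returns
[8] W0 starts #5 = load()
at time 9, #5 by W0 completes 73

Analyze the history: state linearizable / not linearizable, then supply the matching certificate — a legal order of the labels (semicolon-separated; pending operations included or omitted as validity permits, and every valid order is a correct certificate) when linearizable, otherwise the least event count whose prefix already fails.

linearizable — witness: #2; #1; #3; #4; #5

after step 1 (#2 store(84) (pending, included)): value 84
after step 2 (#1 load() → 84): value 84
after step 3 (#3 load() → 84): value 84
after step 4 (#4 store(73)): value 73
after step 5 (#5 load() → 73): value 73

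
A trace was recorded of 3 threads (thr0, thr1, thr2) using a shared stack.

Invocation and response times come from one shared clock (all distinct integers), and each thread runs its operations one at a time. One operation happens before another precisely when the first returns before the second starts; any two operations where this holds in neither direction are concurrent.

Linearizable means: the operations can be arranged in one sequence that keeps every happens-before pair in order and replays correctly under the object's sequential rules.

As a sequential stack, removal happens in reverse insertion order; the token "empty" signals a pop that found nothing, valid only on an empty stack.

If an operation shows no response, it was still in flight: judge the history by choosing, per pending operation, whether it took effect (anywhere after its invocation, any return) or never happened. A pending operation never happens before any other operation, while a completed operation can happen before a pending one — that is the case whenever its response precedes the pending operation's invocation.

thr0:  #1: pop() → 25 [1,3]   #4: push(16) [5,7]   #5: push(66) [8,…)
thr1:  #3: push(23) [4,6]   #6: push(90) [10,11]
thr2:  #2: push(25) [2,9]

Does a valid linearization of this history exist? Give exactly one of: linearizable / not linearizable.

a witness: #2, #1, #3, #4, #5, #6
1. #2 push(25), leaving stack <25>
2. #1 pop() → 25, leaving stack <>
3. #3 push(23), leaving stack <23>
4. #4 push(16), leaving stack <23,16>
5. #5 push(66) (pending, included), leaving stack <23,16,66>
6. #6 push(90), leaving stack <23,16,66,90>

linearizable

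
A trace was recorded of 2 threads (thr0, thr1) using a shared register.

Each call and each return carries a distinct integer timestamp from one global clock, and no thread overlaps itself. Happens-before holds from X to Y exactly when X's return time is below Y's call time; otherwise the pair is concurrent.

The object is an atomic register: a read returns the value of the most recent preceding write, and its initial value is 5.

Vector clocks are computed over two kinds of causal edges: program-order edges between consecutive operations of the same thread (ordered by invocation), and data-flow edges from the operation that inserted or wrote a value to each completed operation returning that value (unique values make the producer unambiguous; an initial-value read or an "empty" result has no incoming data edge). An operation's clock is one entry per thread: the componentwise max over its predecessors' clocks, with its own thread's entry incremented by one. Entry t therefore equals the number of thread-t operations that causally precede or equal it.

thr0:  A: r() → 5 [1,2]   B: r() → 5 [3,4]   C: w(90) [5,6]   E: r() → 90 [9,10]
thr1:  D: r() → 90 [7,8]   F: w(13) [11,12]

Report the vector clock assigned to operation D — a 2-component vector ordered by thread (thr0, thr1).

(3, 1)

A, invoked 1, has no incoming edges; only thr0's bump applies → (1, 0)
invoked at 3, B merges VC(A)=(1, 0) and bumps thr0's slot → (2, 0)
invoked at 5, C merges VC(B)=(2, 0) and bumps thr0's slot → (3, 0)
invoked at 7, D merges VC(C)=(3, 0) and bumps thr1's slot → (3, 1)
invoked at 9, E merges VC(C)=(3, 0) and bumps thr0's slot → (4, 0)
invoked at 11, F merges VC(D)=(3, 1) and bumps thr1's slot → (3, 2)
target: VC(D) = (3, 1)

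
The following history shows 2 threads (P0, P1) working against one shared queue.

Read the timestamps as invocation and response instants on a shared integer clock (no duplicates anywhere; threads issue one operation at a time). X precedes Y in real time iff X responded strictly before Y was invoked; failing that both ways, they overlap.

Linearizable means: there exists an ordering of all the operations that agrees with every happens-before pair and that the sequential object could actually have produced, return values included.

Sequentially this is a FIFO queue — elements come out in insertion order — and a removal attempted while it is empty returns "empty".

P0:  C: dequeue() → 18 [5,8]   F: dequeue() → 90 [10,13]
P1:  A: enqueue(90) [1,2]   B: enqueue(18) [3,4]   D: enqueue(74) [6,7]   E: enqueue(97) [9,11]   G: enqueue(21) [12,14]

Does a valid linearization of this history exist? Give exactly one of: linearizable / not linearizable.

the violation lands at event 8, C's response at time 8: events 1..7 linearize, events 1..8 do not
no legal order exists: 2 real-time-consistent candidates over 4 completed queue operations, all rejected
for example A, B, C, D fails at step 3: C dequeue() → 18 is not legal there
for example A, B, D, C fails at step 4: C dequeue() → 18 is not legal there

not linearizable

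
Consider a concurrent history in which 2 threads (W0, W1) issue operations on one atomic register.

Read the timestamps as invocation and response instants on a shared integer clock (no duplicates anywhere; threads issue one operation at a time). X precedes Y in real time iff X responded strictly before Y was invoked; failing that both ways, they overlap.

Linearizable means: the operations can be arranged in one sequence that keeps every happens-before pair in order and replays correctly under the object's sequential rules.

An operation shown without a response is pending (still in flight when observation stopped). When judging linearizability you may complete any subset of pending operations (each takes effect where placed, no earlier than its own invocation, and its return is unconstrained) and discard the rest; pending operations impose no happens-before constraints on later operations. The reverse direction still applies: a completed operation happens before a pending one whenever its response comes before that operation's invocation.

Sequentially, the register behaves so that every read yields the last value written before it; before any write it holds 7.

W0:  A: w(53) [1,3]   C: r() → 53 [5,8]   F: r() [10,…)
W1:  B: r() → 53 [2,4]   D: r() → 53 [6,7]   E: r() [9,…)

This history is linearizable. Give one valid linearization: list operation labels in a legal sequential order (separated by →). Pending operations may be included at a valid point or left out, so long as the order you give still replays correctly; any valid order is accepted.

A → B → C → D

1. A w(53), leaving value 53
2. B r() → 53, leaving value 53
3. C r() → 53, leaving value 53
4. D r() → 53, leaving value 53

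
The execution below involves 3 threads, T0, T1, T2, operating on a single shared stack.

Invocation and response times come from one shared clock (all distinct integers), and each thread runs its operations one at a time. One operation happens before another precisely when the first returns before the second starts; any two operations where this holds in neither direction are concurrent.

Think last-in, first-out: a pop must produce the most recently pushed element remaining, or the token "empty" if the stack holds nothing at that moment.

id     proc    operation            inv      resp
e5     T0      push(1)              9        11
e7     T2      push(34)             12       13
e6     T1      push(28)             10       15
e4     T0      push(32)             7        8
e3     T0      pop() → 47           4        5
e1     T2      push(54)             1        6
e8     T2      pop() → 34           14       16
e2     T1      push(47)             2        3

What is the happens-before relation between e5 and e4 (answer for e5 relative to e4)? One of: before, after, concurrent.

after

e5 spans [9,11], e4 spans [7,8]
resp(e4)=8 < inv(e5)=9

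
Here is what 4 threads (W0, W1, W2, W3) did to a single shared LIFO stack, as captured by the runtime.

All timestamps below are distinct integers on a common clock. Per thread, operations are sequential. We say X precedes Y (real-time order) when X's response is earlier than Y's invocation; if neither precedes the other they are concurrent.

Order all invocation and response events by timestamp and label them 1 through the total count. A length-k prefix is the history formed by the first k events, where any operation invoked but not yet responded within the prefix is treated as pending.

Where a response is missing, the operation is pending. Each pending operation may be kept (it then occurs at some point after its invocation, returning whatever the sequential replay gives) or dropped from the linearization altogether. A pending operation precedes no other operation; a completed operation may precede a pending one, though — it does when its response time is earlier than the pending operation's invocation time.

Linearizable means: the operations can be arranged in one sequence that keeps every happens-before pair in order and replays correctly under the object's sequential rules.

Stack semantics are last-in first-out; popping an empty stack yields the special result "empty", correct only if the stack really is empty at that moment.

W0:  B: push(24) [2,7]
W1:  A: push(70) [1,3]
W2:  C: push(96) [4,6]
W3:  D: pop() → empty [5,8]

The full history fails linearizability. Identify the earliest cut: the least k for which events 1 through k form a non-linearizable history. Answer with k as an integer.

8

a valid linearization of events 1..7 exists, for instance A, B, C:
1. A push(70), leaving stack <70>
2. B push(24), leaving stack <70,24>
3. C push(96), leaving stack <70,24,96>
with event 8 included (D responding at time 8), all real-time-consistent orders fail
take A, B, C, D: step 4 already fails, because D pop() → empty cannot occur there
take A, B, D, C: step 3 already fails, because D pop() → empty cannot occur there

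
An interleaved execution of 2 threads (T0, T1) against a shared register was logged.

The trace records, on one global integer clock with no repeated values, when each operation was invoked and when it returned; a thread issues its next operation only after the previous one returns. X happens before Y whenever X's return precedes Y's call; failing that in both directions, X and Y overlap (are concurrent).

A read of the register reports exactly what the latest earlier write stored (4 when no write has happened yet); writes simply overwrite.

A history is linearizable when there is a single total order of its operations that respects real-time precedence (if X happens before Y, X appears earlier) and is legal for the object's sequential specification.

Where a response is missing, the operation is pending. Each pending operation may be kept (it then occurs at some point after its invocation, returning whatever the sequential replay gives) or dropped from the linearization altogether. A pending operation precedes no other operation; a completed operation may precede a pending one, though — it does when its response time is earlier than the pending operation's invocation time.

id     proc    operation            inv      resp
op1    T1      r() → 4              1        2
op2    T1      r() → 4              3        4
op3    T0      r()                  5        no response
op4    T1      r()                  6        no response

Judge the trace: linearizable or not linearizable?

linearizable

one valid linearization: op1, op2
after step 1 (op1 r() → 4): value 4
after step 2 (op2 r() → 4): value 4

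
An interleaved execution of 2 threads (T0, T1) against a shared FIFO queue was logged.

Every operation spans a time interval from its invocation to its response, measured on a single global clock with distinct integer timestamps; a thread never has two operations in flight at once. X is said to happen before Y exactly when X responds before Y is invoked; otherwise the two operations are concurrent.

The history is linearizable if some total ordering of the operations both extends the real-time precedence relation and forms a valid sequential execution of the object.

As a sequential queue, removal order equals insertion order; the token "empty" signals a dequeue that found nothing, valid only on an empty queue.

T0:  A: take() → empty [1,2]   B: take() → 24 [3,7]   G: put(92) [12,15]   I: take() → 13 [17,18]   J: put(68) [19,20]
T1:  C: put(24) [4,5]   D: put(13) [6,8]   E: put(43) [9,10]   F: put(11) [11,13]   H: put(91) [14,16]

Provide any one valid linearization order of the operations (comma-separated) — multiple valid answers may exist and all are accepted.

step 1: A take() → empty — queue <>
step 2: C put(24) — queue <24>
step 3: B take() → 24 — queue <>
step 4: D put(13) — queue <13>
step 5: E put(43) — queue <13,43>
step 6: F put(11) — queue <13,43,11>
step 7: G put(92) — queue <13,43,11,92>
step 8: H put(91) — queue <13,43,11,92,91>
step 9: I take() → 13 — queue <43,11,92,91>
step 10: J put(68) — queue <43,11,92,91,68>

A, C, B, D, E, F, G, H, I, J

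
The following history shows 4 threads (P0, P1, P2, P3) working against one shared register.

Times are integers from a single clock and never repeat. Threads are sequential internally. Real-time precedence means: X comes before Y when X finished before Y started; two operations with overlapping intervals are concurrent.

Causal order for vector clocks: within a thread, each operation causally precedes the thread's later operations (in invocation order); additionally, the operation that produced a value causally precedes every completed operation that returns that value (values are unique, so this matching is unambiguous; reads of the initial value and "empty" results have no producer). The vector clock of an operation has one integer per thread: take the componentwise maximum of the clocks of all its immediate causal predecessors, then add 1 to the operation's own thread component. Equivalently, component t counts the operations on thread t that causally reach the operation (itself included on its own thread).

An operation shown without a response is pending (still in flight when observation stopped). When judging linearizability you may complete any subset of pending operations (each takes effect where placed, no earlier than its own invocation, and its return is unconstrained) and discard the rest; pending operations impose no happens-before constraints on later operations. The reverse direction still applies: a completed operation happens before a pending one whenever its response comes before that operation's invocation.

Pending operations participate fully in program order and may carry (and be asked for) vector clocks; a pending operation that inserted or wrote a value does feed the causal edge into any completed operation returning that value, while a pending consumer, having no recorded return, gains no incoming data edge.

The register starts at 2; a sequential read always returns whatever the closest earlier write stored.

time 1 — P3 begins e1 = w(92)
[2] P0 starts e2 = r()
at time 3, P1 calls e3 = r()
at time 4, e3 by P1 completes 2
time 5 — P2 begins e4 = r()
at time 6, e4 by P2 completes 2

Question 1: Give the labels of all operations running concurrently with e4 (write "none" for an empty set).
Answer: e1, e2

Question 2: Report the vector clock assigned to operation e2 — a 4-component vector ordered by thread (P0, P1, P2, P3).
Answer: (1, 0, 0, 0)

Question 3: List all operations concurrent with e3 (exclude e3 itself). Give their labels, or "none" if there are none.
Answer: e1, e2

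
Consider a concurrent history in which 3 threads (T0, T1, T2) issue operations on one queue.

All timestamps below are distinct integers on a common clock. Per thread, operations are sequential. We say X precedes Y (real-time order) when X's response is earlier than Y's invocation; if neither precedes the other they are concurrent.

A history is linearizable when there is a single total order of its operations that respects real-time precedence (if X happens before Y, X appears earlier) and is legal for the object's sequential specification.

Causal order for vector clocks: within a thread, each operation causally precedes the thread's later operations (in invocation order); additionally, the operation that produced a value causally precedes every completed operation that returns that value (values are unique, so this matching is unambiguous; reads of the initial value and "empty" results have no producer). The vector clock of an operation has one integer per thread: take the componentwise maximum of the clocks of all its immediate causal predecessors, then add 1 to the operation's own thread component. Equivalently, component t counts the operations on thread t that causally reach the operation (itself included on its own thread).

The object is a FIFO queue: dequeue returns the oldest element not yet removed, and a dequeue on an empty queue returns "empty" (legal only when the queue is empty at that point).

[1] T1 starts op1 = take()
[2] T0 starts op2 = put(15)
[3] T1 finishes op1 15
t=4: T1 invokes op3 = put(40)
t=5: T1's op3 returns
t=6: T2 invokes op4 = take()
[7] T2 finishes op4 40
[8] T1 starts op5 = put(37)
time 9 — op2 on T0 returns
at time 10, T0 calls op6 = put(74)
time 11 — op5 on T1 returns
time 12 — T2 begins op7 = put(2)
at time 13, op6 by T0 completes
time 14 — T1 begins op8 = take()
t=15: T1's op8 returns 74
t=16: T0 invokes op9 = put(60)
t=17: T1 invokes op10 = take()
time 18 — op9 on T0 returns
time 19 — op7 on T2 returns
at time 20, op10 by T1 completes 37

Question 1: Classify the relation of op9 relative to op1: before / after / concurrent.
op9 spans [16,18], op1 spans [1,3]
resp(op1)=3 < inv(op9)=16

after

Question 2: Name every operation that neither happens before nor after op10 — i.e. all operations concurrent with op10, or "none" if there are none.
concurrent with op10 ([17,20]): every op whose interval crosses 17..20
op1 [1,3]: before
op2 [2,9]: before
op3 [4,5]: before
op4 [6,7]: before
op5 [8,11]: before
op6 [10,13]: before
op7 [12,19]: concurrent
op8 [14,15]: before
op9 [16,18]: concurrent

op7, op9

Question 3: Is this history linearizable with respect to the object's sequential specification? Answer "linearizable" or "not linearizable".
a witness: op2, op1, op3, op4, op6, op5, op7, op8, op9, op10
1. op2 put(15), leaving queue <15>
2. op1 take() → 15, leaving queue <>
3. op3 put(40), leaving queue <40>
4. op4 take() → 40, leaving queue <>
5. op6 put(74), leaving queue <74>
6. op5 put(37), leaving queue <74,37>
7. op7 put(2), leaving queue <74,37,2>
8. op8 take() → 74, leaving queue <37,2>
9. op9 put(60), leaving queue <37,2,60>
10. op10 take() → 37, leaving queue <2,60>

linearizable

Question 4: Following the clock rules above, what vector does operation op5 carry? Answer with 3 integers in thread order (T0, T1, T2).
invoked at 2, op2 has no predecessors; its own T0 bump gives (1, 0, 0)
invoked at 1, op1 merges VC(op2)=(1, 0, 0) and bumps T1's slot → (1, 1, 0)
invoked at 10, op6 merges VC(op2)=(1, 0, 0) and bumps T0's slot → (2, 0, 0)
invoked at 4, op3 merges VC(op1)=(1, 1, 0) and bumps T1's slot → (1, 2, 0)
invoked at 16, op9 merges VC(op6)=(2, 0, 0) and bumps T0's slot → (3, 0, 0)
invoked at 6, op4 merges VC(op3)=(1, 2, 0) and bumps T2's slot → (1, 2, 1)
invoked at 8, op5 merges VC(op3)=(1, 2, 0) and bumps T1's slot → (1, 3, 0)
invoked at 12, op7 merges VC(op4)=(1, 2, 1) and bumps T2's slot → (1, 2, 2)
invoked at 14, op8 merges VC(op5)=(1, 3, 0), VC(op6)=(2, 0, 0) and bumps T1's slot → (2, 4, 0)
invoked at 17, op10 merges VC(op5)=(1, 3, 0), VC(op8)=(2, 4, 0) and bumps T1's slot → (2, 5, 0)
target: VC(op5) = (1, 3, 0)

(1, 3, 0)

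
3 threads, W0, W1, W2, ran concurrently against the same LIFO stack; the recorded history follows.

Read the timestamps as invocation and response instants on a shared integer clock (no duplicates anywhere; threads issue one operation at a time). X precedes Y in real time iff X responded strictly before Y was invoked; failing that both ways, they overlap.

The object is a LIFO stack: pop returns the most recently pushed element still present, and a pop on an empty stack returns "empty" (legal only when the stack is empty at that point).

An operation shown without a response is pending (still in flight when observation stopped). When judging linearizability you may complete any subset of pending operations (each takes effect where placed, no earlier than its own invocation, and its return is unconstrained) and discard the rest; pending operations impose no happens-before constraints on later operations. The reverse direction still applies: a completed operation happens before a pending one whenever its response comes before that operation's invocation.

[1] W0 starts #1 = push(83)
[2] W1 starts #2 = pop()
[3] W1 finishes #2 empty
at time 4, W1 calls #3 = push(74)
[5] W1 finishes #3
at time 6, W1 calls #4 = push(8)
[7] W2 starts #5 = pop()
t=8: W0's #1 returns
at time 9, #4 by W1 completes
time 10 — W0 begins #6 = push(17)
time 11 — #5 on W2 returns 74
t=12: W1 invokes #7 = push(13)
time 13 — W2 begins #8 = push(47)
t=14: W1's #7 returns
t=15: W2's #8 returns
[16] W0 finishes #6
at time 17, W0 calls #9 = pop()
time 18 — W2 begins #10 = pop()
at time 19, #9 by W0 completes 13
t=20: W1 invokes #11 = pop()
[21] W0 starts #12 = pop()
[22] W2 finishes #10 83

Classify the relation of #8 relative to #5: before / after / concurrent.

#8 spans [13,15], #5 spans [7,11]
resp(#5)=11 < inv(#8)=13

after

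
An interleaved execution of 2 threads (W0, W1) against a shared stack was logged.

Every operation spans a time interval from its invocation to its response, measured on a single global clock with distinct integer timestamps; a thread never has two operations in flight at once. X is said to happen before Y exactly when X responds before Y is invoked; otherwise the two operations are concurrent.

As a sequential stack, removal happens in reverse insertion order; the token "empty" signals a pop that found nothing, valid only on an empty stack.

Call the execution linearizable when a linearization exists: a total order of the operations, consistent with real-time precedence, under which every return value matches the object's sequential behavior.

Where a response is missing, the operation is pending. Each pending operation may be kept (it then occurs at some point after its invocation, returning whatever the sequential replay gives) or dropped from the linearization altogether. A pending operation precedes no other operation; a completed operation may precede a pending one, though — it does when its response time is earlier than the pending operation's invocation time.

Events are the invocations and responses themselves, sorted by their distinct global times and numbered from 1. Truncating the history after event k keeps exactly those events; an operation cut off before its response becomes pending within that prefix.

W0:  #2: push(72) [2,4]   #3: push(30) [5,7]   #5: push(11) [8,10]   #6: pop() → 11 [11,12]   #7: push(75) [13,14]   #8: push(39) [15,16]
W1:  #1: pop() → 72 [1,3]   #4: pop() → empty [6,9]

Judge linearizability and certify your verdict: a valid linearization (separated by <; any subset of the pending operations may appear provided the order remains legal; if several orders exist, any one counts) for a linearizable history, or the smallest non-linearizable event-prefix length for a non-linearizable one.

linearizable — witness: #2 < #1 < #4 < #3 < #5 < #6 < #7 < #8

1. #2 push(72), leaving stack <72>
2. #1 pop() → 72, leaving stack <>
3. #4 pop() → empty, leaving stack <>
4. #3 push(30), leaving stack <30>
5. #5 push(11), leaving stack <30,11>
6. #6 pop() → 11, leaving stack <30>
7. #7 push(75), leaving stack <30,75>
8. #8 push(39), leaving stack <30,75,39>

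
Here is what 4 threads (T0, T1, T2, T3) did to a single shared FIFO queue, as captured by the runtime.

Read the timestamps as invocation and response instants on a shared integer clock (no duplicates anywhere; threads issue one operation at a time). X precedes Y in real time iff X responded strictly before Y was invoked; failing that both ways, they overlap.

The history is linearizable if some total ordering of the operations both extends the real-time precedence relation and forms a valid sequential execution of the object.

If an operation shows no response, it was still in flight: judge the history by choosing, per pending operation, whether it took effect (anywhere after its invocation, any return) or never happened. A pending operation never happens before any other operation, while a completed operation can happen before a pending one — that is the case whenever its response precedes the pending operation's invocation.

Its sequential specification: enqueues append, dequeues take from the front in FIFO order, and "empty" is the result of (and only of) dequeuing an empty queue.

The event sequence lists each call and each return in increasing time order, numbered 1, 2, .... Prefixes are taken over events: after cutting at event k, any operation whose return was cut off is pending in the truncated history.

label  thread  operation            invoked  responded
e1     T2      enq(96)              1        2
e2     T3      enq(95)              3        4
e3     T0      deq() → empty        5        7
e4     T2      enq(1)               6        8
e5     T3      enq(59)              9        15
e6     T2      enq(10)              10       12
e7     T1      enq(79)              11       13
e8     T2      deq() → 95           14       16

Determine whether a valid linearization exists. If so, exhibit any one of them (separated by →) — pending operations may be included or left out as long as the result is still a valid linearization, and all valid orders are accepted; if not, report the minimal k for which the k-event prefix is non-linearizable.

not linearizable — minimal violating prefix: 7 events

prefix check: 1..6 passes, 1..7 fails once e3's time-7 response joins
the completed operations (3 total) allow one real-time order; the FIFO queue replay rejects it
no escape via the 1 pending operation (e4): every completion choice fails
sample order e1, e2, e3 (pending dropped) stalls at step 3 — e3 deq() → empty has no legal effect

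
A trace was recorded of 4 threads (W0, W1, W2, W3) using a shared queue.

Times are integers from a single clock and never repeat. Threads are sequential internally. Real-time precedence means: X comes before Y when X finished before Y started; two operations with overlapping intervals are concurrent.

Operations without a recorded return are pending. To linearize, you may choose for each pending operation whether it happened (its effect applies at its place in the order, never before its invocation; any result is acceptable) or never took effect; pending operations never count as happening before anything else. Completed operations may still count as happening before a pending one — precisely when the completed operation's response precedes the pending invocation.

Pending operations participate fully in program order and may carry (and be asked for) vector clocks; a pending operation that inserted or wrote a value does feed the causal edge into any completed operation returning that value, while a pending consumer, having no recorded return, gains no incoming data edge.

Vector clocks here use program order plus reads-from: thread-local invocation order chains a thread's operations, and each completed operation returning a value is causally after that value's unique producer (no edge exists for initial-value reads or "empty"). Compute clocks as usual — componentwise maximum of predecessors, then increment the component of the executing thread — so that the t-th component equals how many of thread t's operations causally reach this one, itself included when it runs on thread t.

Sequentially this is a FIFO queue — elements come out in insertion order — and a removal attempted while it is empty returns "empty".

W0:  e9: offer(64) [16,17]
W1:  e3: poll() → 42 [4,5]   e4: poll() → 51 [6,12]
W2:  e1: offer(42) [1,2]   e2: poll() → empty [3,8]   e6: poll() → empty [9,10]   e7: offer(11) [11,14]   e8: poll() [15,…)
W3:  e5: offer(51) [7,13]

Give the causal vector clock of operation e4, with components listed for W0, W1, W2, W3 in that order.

(0, 2, 1, 1)

no predecessors for e5 (invoked 7): W3 increments from zero → (0, 0, 0, 1)
no predecessors for e1 (invoked 1): W2 increments from zero → (0, 0, 1, 0)
no predecessors for e9 (invoked 16): W0 increments from zero → (1, 0, 0, 0)
e2, invoked 3, takes VC(e1)=(0, 0, 1, 0) under max, adds 1 for W2 → (0, 0, 2, 0)
e3, invoked 4, takes VC(e1)=(0, 0, 1, 0) under max, adds 1 for W1 → (0, 1, 1, 0)
e6, invoked 9, takes VC(e2)=(0, 0, 2, 0) under max, adds 1 for W2 → (0, 0, 3, 0)
e7, invoked 11, takes VC(e6)=(0, 0, 3, 0) under max, adds 1 for W2 → (0, 0, 4, 0)
e4, invoked 6, takes VC(e3)=(0, 1, 1, 0), VC(e5)=(0, 0, 0, 1) under max, adds 1 for W1 → (0, 2, 1, 1)
e8, invoked 15, takes VC(e7)=(0, 0, 4, 0) under max, adds 1 for W2 → (0, 0, 5, 0)
target: VC(e4) = (0, 2, 1, 1)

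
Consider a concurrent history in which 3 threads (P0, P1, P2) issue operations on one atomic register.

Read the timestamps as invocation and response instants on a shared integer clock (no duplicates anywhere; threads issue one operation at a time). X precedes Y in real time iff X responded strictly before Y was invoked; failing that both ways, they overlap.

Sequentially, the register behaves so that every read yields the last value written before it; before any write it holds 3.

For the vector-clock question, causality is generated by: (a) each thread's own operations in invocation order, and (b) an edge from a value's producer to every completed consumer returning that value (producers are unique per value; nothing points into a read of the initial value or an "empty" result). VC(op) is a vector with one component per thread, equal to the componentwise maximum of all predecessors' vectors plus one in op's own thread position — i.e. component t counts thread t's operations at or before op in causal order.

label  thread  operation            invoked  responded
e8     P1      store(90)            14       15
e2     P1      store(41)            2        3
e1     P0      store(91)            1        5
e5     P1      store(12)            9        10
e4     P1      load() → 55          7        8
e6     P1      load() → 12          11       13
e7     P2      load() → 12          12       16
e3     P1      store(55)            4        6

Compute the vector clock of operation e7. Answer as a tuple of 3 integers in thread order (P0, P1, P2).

(0, 4, 1)

no predecessors for e2 (invoked 2): P1 increments from zero → (0, 1, 0)
no predecessors for e1 (invoked 1): P0 increments from zero → (1, 0, 0)
invoked at 4, e3 merges VC(e2)=(0, 1, 0) and bumps P1's slot → (0, 2, 0)
invoked at 7, e4 merges VC(e3)=(0, 2, 0) and bumps P1's slot → (0, 3, 0)
invoked at 9, e5 merges VC(e4)=(0, 3, 0) and bumps P1's slot → (0, 4, 0)
invoked at 12, e7 merges VC(e5)=(0, 4, 0) and bumps P2's slot → (0, 4, 1)
invoked at 11, e6 merges VC(e5)=(0, 4, 0) and bumps P1's slot → (0, 5, 0)
invoked at 14, e8 merges VC(e6)=(0, 5, 0) and bumps P1's slot → (0, 6, 0)
target: VC(e7) = (0, 4, 1)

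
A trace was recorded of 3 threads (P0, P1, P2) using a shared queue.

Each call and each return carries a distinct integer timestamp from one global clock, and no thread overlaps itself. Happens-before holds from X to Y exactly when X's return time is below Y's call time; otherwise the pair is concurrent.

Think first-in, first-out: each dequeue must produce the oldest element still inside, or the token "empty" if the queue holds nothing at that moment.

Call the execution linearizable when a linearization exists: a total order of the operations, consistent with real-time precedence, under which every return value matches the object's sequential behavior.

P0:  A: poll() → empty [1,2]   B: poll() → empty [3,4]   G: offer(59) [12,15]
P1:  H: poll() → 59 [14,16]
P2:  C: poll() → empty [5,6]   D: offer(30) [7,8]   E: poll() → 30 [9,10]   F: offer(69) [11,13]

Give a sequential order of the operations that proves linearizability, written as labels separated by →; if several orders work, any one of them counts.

A → B → C → D → E → G → F → H

step 1: A poll() → empty — queue <>
step 2: B poll() → empty — queue <>
step 3: C poll() → empty — queue <>
step 4: D offer(30) — queue <30>
step 5: E poll() → 30 — queue <>
step 6: G offer(59) — queue <59>
step 7: F offer(69) — queue <59,69>
step 8: H poll() → 59 — queue <69>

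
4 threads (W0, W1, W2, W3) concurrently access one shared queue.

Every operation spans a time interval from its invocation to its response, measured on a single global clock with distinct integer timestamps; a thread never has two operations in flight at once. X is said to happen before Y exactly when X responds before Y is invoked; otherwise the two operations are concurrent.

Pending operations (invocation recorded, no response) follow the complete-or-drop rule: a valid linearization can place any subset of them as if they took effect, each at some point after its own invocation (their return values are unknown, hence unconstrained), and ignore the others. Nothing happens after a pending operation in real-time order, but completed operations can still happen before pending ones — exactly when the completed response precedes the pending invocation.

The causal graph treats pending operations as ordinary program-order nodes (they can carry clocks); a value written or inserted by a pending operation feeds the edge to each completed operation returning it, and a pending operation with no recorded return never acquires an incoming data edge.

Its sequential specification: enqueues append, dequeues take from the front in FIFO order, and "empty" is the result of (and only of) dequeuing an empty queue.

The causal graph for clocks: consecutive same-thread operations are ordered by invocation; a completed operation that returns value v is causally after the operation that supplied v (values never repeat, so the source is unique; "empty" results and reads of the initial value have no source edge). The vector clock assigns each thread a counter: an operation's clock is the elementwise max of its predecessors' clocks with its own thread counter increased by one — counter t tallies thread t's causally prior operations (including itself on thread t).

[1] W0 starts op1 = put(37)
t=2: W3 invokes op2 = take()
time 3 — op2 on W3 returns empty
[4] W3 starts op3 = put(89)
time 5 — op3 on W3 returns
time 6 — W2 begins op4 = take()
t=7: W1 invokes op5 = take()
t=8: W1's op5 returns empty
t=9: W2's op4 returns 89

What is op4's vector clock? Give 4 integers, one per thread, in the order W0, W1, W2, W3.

(0, 0, 1, 2)

root op op2, invoked 2: fresh clock plus W3's own tick → (0, 0, 0, 1)
root op op5, invoked 7: fresh clock plus W1's own tick → (0, 1, 0, 0)
root op op1, invoked 1: fresh clock plus W0's own tick → (1, 0, 0, 0)
merge at op3 (invoked 4): VC(op2)=(0, 0, 0, 1), own-thread bump on W3 → (0, 0, 0, 2)
merge at op4 (invoked 6): VC(op3)=(0, 0, 0, 2), own-thread bump on W2 → (0, 0, 1, 2)
target: VC(op4) = (0, 0, 1, 2)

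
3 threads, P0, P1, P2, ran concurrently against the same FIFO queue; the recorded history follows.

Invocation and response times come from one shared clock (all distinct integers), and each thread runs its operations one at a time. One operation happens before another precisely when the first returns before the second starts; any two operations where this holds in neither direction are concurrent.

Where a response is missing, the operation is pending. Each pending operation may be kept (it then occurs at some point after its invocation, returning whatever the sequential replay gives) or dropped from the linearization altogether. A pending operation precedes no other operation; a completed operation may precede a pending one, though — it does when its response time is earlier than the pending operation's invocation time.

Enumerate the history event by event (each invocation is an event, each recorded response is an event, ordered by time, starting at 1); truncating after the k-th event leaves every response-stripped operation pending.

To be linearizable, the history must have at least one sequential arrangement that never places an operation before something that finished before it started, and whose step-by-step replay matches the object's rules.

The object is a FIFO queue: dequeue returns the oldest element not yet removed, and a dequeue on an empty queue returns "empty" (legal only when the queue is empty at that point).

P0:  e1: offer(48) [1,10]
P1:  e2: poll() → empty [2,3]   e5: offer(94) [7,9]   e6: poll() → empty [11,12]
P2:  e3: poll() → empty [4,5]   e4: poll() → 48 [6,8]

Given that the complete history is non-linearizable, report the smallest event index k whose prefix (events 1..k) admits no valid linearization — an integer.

one valid order for events 1..11 is e2, e3, e1, e4, e5:
after step 1 (e2 poll() → empty): queue <>
after step 2 (e3 poll() → empty): queue <>
after step 3 (e1 offer(48)): queue <48>
after step 4 (e4 poll() → 48): queue <>
after step 5 (e5 offer(94)): queue <94>
adding event 12 (e6 responds at 12) leaves no legal real-time order
e.g. e1, e2, e3, e4, e5, e6: illegal at step 2, since e2 poll() → empty cannot apply there
e.g. e1, e2, e3, e5, e4, e6: illegal at step 2, since e2 poll() → empty cannot apply there

12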